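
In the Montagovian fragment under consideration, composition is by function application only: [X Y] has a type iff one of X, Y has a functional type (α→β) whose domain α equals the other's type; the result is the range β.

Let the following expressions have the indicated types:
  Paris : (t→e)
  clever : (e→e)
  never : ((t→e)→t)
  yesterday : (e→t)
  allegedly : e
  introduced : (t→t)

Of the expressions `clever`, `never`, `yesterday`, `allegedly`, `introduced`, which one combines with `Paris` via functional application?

never

clever : (e→e) — Paris needs t; clever needs e; neither fits.
never — combines: never : ((t→e)→t) takes Paris : (t→e) as argument, giving t.
yesterday : (e→t) — Paris needs t; yesterday needs e; neither fits.
allegedly : e — Paris needs t; allegedly needs nothing (atomic); neither fits.
introduced : (t→t) — Paris needs t; introduced needs t; neither fits.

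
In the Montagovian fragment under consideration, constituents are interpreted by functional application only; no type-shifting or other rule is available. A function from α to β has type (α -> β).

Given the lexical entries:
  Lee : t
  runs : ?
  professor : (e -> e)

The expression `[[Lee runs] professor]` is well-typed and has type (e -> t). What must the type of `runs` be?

[[Lee runs] professor] must have type (e -> t). The sister professor has type (e -> e); that is not a function onto (e -> t), so [Lee runs] must be the functor, of type ((e -> e) -> (e -> t)).
[Lee runs] must have type ((e -> e) -> (e -> t)). The sister Lee has type t; that is not a function onto ((e -> e) -> (e -> t)), so runs must be the functor, of type (t -> ((e -> e) -> (e -> t))).

(t -> ((e -> e) -> (e -> t)))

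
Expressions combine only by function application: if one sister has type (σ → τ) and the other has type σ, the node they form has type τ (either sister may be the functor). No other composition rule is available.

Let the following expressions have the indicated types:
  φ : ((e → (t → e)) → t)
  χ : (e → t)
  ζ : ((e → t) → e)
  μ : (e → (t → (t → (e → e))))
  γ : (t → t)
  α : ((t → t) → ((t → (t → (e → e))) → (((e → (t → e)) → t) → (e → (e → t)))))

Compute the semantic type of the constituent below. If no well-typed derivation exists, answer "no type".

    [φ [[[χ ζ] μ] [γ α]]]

[χ ζ]: ((e → t) → e) applied to (e → t) yields e.
[[χ ζ] μ]: (e → (t → (t → (e → e)))) applied to e yields (t → (t → (e → e))).
[γ α]: ((t → t) → ((t → (t → (e → e))) → (((e → (t → e)) → t) → (e → (e → t))))) applied to (t → t) yields ((t → (t → (e → e))) → (((e → (t → e)) → t) → (e → (e → t)))).
[[[χ ζ] μ] [γ α]]: ((t → (t → (e → e))) → (((e → (t → e)) → t) → (e → (e → t)))) applied to (t → (t → (e → e))) yields (((e → (t → e)) → t) → (e → (e → t))).
[φ [[[χ ζ] μ] [γ α]]]: (((e → (t → e)) → t) → (e → (e → t))) applied to ((e → (t → e)) → t) yields (e → (e → t)).

(e → (e → t))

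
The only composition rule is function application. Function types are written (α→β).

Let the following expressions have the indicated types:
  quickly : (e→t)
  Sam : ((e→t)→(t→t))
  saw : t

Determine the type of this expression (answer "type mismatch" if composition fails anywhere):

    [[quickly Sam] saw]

t

[quickly Sam]: ((e→t)→(t→t)) applied to (e→t) yields (t→t).
[[quickly Sam] saw]: (t→t) applied to t yields t.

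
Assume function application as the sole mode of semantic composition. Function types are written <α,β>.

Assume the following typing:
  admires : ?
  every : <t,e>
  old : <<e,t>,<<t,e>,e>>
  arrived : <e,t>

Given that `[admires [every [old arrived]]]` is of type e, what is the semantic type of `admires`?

<e,e>

For [admires [every [old arrived]]] to have type e with [every [old arrived]] of type e, admires must be the function: admires : <e,e>.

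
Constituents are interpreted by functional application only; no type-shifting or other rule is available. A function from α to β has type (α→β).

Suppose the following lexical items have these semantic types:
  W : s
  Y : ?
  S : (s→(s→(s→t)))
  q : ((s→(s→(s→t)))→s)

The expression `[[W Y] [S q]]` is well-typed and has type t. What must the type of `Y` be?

(s→(s→t))

[[W Y] [S q]] is required to be t. [S q] : s cannot yield t as functor, so [W Y] : (s→t).
[W Y] is required to be (s→t). W : s cannot yield (s→t) as functor, so Y : (s→(s→t)).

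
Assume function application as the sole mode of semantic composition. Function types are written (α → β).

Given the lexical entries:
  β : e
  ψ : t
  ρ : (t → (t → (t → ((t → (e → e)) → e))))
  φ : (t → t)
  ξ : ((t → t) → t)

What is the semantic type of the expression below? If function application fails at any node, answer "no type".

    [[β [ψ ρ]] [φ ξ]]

no type

[ψ ρ] — ρ of type (t → (t → (t → ((t → (e → e)) → e)))) combines with ψ of type t: type (t → (t → ((t → (e → e)) → e))).
[β [ψ ρ]]: e with (t → (t → ((t → (e → e)) → e))) — neither is a function whose domain matches the other; composition fails here.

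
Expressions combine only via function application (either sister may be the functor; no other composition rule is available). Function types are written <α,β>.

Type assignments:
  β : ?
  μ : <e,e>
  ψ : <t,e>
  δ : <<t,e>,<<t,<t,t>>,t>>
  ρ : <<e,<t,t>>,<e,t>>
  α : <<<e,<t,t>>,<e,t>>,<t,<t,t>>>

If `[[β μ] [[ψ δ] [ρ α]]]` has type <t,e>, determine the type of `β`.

For [[β μ] [[ψ δ] [ρ α]]] to have type <t,e> with [[ψ δ] [ρ α]] of type t, [β μ] must be the function: [β μ] : <t,<t,e>>.
For [β μ] to have type <t,<t,e>> with μ of type <e,e>, β must be the function: β : <<e,e>,<t,<t,e>>>.

<<e,e>,<t,<t,e>>>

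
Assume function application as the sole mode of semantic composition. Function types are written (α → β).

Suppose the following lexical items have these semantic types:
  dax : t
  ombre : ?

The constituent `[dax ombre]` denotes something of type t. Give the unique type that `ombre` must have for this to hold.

(t → t)

[dax ombre] is required to be t. dax : t cannot yield t as functor, so ombre : (t → t).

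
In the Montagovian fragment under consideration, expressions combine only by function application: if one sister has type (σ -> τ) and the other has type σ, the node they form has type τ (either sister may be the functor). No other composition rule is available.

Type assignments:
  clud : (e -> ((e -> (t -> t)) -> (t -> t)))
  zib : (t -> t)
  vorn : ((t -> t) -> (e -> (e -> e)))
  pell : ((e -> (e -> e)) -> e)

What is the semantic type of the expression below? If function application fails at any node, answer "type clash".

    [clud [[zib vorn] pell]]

((e -> (t -> t)) -> (t -> t))

At [zib vorn], vorn : ((t -> t) -> (e -> (e -> e))) takes zib : (t -> t), giving (e -> (e -> e)).
At [[zib vorn] pell], pell : ((e -> (e -> e)) -> e) takes [zib vorn] : (e -> (e -> e)), giving e.
At [clud [[zib vorn] pell]], clud : (e -> ((e -> (t -> t)) -> (t -> t))) takes [[zib vorn] pell] : e, giving ((e -> (t -> t)) -> (t -> t)).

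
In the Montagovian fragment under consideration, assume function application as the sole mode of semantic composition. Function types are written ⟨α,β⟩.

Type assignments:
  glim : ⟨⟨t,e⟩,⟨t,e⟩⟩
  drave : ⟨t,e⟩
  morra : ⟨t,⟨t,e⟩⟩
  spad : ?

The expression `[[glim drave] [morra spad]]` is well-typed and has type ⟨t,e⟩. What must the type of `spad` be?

For [[glim drave] [morra spad]] to have type ⟨t,e⟩ with [glim drave] of type ⟨t,e⟩, [morra spad] must be the function: [morra spad] : ⟨⟨t,e⟩,⟨t,e⟩⟩.
For [morra spad] to have type ⟨⟨t,e⟩,⟨t,e⟩⟩ with morra of type ⟨t,⟨t,e⟩⟩, spad must be the function: spad : ⟨⟨t,⟨t,e⟩⟩,⟨⟨t,e⟩,⟨t,e⟩⟩⟩.

⟨⟨t,⟨t,e⟩⟩,⟨⟨t,e⟩,⟨t,e⟩⟩⟩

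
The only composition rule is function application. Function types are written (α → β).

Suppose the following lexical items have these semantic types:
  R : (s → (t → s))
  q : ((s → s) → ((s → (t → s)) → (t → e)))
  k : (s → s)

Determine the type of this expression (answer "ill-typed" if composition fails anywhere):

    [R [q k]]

[q k]: q is ((s → s) → ((s → (t → s)) → (t → e))), k is (s → s); result ((s → (t → s)) → (t → e)).
[R [q k]]: [q k] is ((s → (t → s)) → (t → e)), R is (s → (t → s)); result (t → e).

(t → e)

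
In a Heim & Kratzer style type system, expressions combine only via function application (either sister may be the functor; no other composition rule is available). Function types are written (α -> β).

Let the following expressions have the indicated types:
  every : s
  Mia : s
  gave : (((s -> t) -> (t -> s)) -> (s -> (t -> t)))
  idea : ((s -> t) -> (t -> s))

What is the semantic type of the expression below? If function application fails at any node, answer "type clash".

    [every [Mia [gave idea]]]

type clash

At [gave idea], gave : (((s -> t) -> (t -> s)) -> (s -> (t -> t))) takes idea : ((s -> t) -> (t -> s)), giving (s -> (t -> t)).
At [Mia [gave idea]], [gave idea] : (s -> (t -> t)) takes Mia : s, giving (t -> t).
At [every [Mia [gave idea]]]: neither s nor (t -> t) can take the other as argument; the node is ill-typed.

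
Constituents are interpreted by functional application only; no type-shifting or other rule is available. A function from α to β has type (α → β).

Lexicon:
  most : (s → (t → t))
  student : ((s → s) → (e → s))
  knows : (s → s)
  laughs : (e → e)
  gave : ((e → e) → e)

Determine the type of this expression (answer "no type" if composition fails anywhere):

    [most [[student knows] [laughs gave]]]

(t → t)

[student knows]: student is ((s → s) → (e → s)), knows is (s → s); result (e → s).
[laughs gave]: gave is ((e → e) → e), laughs is (e → e); result e.
[[student knows] [laughs gave]]: [student knows] is (e → s), [laughs gave] is e; result s.
[most [[student knows] [laughs gave]]]: most is (s → (t → t)), [[student knows] [laughs gave]] is s; result (t → t).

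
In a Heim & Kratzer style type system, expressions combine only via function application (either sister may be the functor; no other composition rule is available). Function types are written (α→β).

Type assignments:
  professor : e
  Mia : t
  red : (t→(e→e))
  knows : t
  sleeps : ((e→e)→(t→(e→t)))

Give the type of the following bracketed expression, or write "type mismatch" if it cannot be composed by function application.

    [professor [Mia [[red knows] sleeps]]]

[red knows]: (t→(e→e)) applied to t yields (e→e).
[[red knows] sleeps]: ((e→e)→(t→(e→t))) applied to (e→e) yields (t→(e→t)).
[Mia [[red knows] sleeps]]: (t→(e→t)) applied to t yields (e→t).
[professor [Mia [[red knows] sleeps]]]: (e→t) applied to e yields t.

t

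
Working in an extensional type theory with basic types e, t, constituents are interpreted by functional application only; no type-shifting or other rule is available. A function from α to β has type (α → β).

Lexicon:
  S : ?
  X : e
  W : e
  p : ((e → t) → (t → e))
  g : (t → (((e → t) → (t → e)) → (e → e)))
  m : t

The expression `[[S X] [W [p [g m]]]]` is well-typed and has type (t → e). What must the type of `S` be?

(e → (e → (t → e)))

At [[S X] [W [p [g m]]]] (required: (t → e)): [W [p [g m]]] is e, which is not a function with range (t → e); hence [S X] is the functor — type (e → (t → e)).
At [S X] (required: (e → (t → e))): X is e, which is not a function with range (e → (t → e)); hence S is the functor — type (e → (e → (t → e))).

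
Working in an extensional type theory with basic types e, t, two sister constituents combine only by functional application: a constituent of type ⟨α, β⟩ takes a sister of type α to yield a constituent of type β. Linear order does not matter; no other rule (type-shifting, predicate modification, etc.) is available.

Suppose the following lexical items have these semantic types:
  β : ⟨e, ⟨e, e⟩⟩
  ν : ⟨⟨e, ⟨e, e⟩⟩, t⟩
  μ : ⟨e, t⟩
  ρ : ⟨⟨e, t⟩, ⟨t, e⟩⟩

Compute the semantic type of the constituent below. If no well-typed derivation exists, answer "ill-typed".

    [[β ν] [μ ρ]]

[β ν]: functor ν : ⟨⟨e, ⟨e, e⟩⟩, t⟩, argument β : ⟨e, ⟨e, e⟩⟩; result t.
[μ ρ]: functor ρ : ⟨⟨e, t⟩, ⟨t, e⟩⟩, argument μ : ⟨e, t⟩; result ⟨t, e⟩.
[[β ν] [μ ρ]]: functor [μ ρ] : ⟨t, e⟩, argument [β ν] : t; result e.

e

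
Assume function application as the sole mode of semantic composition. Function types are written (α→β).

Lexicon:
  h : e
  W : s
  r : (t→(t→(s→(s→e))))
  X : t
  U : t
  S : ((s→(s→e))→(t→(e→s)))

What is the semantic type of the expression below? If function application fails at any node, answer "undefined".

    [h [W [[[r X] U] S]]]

[r X] — r of type (t→(t→(s→(s→e)))) combines with X of type t: type (t→(s→(s→e))).
[[r X] U] — [r X] of type (t→(s→(s→e))) combines with U of type t: type (s→(s→e)).
[[[r X] U] S] — S of type ((s→(s→e))→(t→(e→s))) combines with [[r X] U] of type (s→(s→e)): type (t→(e→s)).
At [W [[[r X] U] S]]: neither s nor (t→(e→s)) can take the other as argument; the node is ill-typed.

undefined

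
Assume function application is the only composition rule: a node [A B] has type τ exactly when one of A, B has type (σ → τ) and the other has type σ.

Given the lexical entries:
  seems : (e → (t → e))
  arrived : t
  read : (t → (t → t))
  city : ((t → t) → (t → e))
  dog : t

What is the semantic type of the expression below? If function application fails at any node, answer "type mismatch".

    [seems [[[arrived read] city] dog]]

(t → e)

[arrived read]: read is (t → (t → t)), arrived is t; result (t → t).
[[arrived read] city]: city is ((t → t) → (t → e)), [arrived read] is (t → t); result (t → e).
[[[arrived read] city] dog]: [[arrived read] city] is (t → e), dog is t; result e.
[seems [[[arrived read] city] dog]]: seems is (e → (t → e)), [[[arrived read] city] dog] is e; result (t → e).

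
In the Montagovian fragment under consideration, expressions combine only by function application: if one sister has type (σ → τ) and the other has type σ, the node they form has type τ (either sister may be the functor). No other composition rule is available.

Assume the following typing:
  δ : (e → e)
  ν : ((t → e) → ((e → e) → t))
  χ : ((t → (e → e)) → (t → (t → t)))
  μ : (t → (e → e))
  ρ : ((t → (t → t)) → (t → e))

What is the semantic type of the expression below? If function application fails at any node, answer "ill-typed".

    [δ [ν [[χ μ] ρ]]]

t

[χ μ]: functor χ : ((t → (e → e)) → (t → (t → t))), argument μ : (t → (e → e)); result (t → (t → t)).
[[χ μ] ρ]: functor ρ : ((t → (t → t)) → (t → e)), argument [χ μ] : (t → (t → t)); result (t → e).
[ν [[χ μ] ρ]]: functor ν : ((t → e) → ((e → e) → t)), argument [[χ μ] ρ] : (t → e); result ((e → e) → t).
[δ [ν [[χ μ] ρ]]]: functor [ν [[χ μ] ρ]] : ((e → e) → t), argument δ : (e → e); result t.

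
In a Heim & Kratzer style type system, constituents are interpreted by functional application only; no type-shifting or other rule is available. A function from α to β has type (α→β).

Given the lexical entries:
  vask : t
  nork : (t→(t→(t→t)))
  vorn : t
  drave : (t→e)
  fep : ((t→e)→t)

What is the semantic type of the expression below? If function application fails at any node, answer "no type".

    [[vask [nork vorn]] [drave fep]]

t

[nork vorn] — nork of type (t→(t→(t→t))) combines with vorn of type t: type (t→(t→t)).
[vask [nork vorn]] — [nork vorn] of type (t→(t→t)) combines with vask of type t: type (t→t).
[drave fep] — fep of type ((t→e)→t) combines with drave of type (t→e): type t.
[[vask [nork vorn]] [drave fep]] — [vask [nork vorn]] of type (t→t) combines with [drave fep] of type t: type t.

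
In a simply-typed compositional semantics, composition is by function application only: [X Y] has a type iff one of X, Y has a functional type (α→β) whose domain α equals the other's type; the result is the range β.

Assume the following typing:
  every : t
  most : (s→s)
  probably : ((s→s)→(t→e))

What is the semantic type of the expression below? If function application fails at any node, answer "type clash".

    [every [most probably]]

[most probably]: ((s→s)→(t→e)) applied to (s→s) yields (t→e).
[every [most probably]]: (t→e) applied to t yields e.

e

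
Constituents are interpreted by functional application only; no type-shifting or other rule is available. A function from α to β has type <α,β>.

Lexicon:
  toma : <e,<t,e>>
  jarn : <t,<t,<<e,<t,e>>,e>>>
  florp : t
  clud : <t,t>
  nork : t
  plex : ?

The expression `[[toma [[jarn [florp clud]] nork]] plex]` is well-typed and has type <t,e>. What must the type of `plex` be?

At [[toma [[jarn [florp clud]] nork]] plex] (required: <t,e>): [toma [[jarn [florp clud]] nork]] is e, which is not a function with range <t,e>; hence plex is the functor — type <e,<t,e>>.

<e,<t,e>>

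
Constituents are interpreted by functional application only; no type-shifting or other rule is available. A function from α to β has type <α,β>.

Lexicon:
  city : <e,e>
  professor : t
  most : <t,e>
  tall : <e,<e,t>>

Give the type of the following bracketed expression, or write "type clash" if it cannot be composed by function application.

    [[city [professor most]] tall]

[professor most]: <t,e> applied to t yields e.
[city [professor most]]: <e,e> applied to e yields e.
[[city [professor most]] tall]: <e,<e,t>> applied to e yields <e,t>.

<e,t>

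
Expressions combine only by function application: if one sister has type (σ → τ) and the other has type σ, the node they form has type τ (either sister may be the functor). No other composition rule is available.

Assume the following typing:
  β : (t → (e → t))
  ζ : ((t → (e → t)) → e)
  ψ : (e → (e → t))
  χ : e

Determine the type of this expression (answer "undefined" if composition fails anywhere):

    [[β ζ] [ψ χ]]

[β ζ]: functor ζ : ((t → (e → t)) → e), argument β : (t → (e → t)); result e.
[ψ χ]: functor ψ : (e → (e → t)), argument χ : e; result (e → t).
[[β ζ] [ψ χ]]: functor [ψ χ] : (e → t), argument [β ζ] : e; result t.

t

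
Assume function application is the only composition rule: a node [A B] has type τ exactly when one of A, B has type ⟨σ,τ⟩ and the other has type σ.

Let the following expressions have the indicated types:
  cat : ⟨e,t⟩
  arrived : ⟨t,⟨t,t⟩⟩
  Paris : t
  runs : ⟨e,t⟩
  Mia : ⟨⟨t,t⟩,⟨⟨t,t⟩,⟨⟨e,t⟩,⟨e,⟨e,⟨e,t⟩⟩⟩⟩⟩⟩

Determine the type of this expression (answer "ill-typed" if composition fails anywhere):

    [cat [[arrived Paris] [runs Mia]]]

[arrived Paris]: ⟨t,⟨t,t⟩⟩ applied to t yields ⟨t,t⟩.
At [runs Mia]: neither ⟨e,t⟩ nor ⟨⟨t,t⟩,⟨⟨t,t⟩,⟨⟨e,t⟩,⟨e,⟨e,⟨e,t⟩⟩⟩⟩⟩⟩ can take the other as argument; the node is ill-typed.

ill-typed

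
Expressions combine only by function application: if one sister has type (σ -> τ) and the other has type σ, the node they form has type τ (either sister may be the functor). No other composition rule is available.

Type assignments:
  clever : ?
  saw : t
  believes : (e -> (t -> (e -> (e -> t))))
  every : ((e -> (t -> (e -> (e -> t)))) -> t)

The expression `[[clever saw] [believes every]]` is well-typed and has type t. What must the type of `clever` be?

[[clever saw] [believes every]] is required to be t. [believes every] : t cannot yield t as functor, so [clever saw] : (t -> t).
[clever saw] is required to be (t -> t). saw : t cannot yield (t -> t) as functor, so clever : (t -> (t -> t)).

(t -> (t -> t))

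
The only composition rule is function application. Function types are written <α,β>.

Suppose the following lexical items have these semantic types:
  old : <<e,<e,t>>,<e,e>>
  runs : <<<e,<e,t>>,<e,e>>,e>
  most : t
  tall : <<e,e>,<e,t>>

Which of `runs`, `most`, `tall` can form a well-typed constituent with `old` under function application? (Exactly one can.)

runs

runs — combines: runs : <<<e,<e,t>>,<e,e>>,e> takes old : <<e,<e,t>>,<e,e>> as argument, giving e.
most : t — old needs <e,<e,t>>; most needs nothing (atomic); neither fits.
tall : <<e,e>,<e,t>> — old needs <e,<e,t>>; tall needs <e,e>; neither fits.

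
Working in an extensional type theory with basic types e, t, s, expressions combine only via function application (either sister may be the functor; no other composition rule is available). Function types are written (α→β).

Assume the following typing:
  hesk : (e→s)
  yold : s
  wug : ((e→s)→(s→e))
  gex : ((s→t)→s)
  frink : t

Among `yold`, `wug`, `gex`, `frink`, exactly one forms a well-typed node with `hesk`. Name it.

yold : s — does not combine with hesk.
wug — combines: wug : ((e→s)→(s→e)) takes hesk : (e→s) as argument, giving (s→e).
gex : ((s→t)→s) — does not combine with hesk.
frink : t — does not combine with hesk.

wug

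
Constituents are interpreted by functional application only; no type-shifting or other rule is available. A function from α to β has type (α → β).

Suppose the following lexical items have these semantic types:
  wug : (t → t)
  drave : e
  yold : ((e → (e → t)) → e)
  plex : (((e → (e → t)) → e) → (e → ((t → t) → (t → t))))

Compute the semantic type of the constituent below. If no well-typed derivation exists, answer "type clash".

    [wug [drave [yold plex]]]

[yold plex]: (((e → (e → t)) → e) → (e → ((t → t) → (t → t)))) applied to ((e → (e → t)) → e) yields (e → ((t → t) → (t → t))).
[drave [yold plex]]: (e → ((t → t) → (t → t))) applied to e yields ((t → t) → (t → t)).
[wug [drave [yold plex]]]: ((t → t) → (t → t)) applied to (t → t) yields (t → t).

(t → t)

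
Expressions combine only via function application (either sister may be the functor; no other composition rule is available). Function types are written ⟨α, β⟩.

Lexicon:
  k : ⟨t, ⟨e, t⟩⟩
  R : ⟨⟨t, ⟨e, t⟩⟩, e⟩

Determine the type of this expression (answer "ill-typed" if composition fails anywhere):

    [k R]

e

[k R]: R is ⟨⟨t, ⟨e, t⟩⟩, e⟩, k is ⟨t, ⟨e, t⟩⟩; result e.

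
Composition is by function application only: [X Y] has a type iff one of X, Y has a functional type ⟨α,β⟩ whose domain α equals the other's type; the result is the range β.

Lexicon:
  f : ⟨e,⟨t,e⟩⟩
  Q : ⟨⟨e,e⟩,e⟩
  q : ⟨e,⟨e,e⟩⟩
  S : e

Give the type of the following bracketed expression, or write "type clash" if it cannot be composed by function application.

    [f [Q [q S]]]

⟨t,e⟩

[q S]: ⟨e,⟨e,e⟩⟩ applied to e yields ⟨e,e⟩.
[Q [q S]]: ⟨⟨e,e⟩,e⟩ applied to ⟨e,e⟩ yields e.
[f [Q [q S]]]: ⟨e,⟨t,e⟩⟩ applied to e yields ⟨t,e⟩.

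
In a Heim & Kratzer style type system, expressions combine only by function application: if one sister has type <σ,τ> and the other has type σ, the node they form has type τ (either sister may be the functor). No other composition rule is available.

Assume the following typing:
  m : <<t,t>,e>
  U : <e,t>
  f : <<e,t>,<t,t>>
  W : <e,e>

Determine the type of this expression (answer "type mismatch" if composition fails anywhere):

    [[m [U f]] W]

At [U f], f : <<e,t>,<t,t>> takes U : <e,t>, giving <t,t>.
At [m [U f]], m : <<t,t>,e> takes [U f] : <t,t>, giving e.
At [[m [U f]] W], W : <e,e> takes [m [U f]] : e, giving e.

e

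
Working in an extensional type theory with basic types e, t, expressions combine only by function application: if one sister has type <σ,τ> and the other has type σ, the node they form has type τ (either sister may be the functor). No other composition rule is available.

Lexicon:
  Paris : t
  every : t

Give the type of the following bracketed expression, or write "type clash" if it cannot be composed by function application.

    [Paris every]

[Paris every]: t with t — neither is a function whose domain matches the other; composition fails here.

type clash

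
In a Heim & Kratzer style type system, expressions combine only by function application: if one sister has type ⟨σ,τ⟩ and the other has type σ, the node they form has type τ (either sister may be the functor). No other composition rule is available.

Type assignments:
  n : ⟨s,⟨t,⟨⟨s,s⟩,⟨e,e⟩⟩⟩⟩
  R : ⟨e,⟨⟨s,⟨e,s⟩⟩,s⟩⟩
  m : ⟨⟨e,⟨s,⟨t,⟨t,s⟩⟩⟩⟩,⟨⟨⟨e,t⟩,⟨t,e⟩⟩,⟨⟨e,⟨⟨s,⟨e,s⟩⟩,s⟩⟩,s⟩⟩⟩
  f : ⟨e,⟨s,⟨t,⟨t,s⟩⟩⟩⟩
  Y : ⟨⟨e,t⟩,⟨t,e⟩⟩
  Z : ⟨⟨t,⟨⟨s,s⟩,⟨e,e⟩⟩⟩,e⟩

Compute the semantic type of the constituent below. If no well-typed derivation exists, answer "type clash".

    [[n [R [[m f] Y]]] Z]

e

[m f]: m is ⟨⟨e,⟨s,⟨t,⟨t,s⟩⟩⟩⟩,⟨⟨⟨e,t⟩,⟨t,e⟩⟩,⟨⟨e,⟨⟨s,⟨e,s⟩⟩,s⟩⟩,s⟩⟩⟩, f is ⟨e,⟨s,⟨t,⟨t,s⟩⟩⟩⟩; result ⟨⟨⟨e,t⟩,⟨t,e⟩⟩,⟨⟨e,⟨⟨s,⟨e,s⟩⟩,s⟩⟩,s⟩⟩.
[[m f] Y]: [m f] is ⟨⟨⟨e,t⟩,⟨t,e⟩⟩,⟨⟨e,⟨⟨s,⟨e,s⟩⟩,s⟩⟩,s⟩⟩, Y is ⟨⟨e,t⟩,⟨t,e⟩⟩; result ⟨⟨e,⟨⟨s,⟨e,s⟩⟩,s⟩⟩,s⟩.
[R [[m f] Y]]: [[m f] Y] is ⟨⟨e,⟨⟨s,⟨e,s⟩⟩,s⟩⟩,s⟩, R is ⟨e,⟨⟨s,⟨e,s⟩⟩,s⟩⟩; result s.
[n [R [[m f] Y]]]: n is ⟨s,⟨t,⟨⟨s,s⟩,⟨e,e⟩⟩⟩⟩, [R [[m f] Y]] is s; result ⟨t,⟨⟨s,s⟩,⟨e,e⟩⟩⟩.
[[n [R [[m f] Y]]] Z]: Z is ⟨⟨t,⟨⟨s,s⟩,⟨e,e⟩⟩⟩,e⟩, [n [R [[m f] Y]]] is ⟨t,⟨⟨s,s⟩,⟨e,e⟩⟩⟩; result e.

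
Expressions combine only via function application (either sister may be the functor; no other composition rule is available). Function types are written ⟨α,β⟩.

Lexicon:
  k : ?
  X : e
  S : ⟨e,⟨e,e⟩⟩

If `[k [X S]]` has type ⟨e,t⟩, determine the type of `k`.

⟨⟨e,e⟩,⟨e,t⟩⟩

[k [X S]] must have type ⟨e,t⟩. The sister [X S] has type ⟨e,e⟩; that is not a function onto ⟨e,t⟩, so k must be the functor, of type ⟨⟨e,e⟩,⟨e,t⟩⟩.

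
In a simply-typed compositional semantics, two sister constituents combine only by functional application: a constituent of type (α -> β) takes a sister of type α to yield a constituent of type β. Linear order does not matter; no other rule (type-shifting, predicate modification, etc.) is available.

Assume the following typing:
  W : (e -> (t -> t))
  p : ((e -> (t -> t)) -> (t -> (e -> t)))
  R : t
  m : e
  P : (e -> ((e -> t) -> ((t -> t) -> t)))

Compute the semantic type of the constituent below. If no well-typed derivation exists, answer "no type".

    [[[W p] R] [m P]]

((t -> t) -> t)

At [W p], p : ((e -> (t -> t)) -> (t -> (e -> t))) takes W : (e -> (t -> t)), giving (t -> (e -> t)).
At [[W p] R], [W p] : (t -> (e -> t)) takes R : t, giving (e -> t).
At [m P], P : (e -> ((e -> t) -> ((t -> t) -> t))) takes m : e, giving ((e -> t) -> ((t -> t) -> t)).
At [[[W p] R] [m P]], [m P] : ((e -> t) -> ((t -> t) -> t)) takes [[W p] R] : (e -> t), giving ((t -> t) -> t).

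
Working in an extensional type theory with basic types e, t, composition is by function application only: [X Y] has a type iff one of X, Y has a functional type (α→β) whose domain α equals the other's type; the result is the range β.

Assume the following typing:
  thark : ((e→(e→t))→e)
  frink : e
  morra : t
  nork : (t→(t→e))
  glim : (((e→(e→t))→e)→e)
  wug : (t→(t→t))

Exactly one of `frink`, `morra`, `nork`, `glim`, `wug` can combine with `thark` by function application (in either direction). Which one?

glim

frink : e — neither side's domain matches the other.
morra : t — neither side's domain matches the other.
nork : (t→(t→e)) — neither side's domain matches the other.
glim — combines: glim : (((e→(e→t))→e)→e) takes thark : ((e→(e→t))→e) as argument, giving e.
wug : (t→(t→t)) — neither side's domain matches the other.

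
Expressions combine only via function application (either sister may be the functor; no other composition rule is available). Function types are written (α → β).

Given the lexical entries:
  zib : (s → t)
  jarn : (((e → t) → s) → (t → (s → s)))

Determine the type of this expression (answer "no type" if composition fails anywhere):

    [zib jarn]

[zib jarn]: (s → t) and (((e → t) → s) → (t → (s → s))) cannot combine by function application — type clash.

no type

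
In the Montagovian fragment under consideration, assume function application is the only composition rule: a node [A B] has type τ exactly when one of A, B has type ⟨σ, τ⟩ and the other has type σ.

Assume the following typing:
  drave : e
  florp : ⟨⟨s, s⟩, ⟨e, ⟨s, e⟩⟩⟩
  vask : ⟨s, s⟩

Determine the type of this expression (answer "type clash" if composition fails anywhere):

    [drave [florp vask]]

⟨s, e⟩

[florp vask]: functor florp : ⟨⟨s, s⟩, ⟨e, ⟨s, e⟩⟩⟩, argument vask : ⟨s, s⟩; result ⟨e, ⟨s, e⟩⟩.
[drave [florp vask]]: functor [florp vask] : ⟨e, ⟨s, e⟩⟩, argument drave : e; result ⟨s, e⟩.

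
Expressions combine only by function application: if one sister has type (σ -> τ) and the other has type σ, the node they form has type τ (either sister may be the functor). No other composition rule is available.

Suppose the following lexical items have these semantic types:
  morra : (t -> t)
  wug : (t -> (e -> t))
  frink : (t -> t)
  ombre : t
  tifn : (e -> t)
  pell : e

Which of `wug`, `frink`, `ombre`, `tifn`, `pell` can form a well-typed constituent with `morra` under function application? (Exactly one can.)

wug : (t -> (e -> t)) — morra needs t; wug needs t; neither fits.
frink : (t -> t) — morra needs t; frink needs t; neither fits.
ombre — combines: morra : (t -> t) takes ombre : t as argument, giving t.
tifn : (e -> t) — morra needs t; tifn needs e; neither fits.
pell : e — morra needs t; pell needs nothing (atomic); neither fits.

ombre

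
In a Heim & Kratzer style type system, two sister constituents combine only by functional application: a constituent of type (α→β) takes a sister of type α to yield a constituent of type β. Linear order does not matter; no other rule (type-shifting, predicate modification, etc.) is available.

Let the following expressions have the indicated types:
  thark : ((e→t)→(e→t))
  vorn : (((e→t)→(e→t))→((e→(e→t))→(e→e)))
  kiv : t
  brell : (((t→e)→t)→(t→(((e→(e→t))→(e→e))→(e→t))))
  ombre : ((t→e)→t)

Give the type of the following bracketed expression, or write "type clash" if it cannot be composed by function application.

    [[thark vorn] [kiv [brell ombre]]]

(e→t)

[thark vorn]: vorn is (((e→t)→(e→t))→((e→(e→t))→(e→e))), thark is ((e→t)→(e→t)); result ((e→(e→t))→(e→e)).
[brell ombre]: brell is (((t→e)→t)→(t→(((e→(e→t))→(e→e))→(e→t)))), ombre is ((t→e)→t); result (t→(((e→(e→t))→(e→e))→(e→t))).
[kiv [brell ombre]]: [brell ombre] is (t→(((e→(e→t))→(e→e))→(e→t))), kiv is t; result (((e→(e→t))→(e→e))→(e→t)).
[[thark vorn] [kiv [brell ombre]]]: [kiv [brell ombre]] is (((e→(e→t))→(e→e))→(e→t)), [thark vorn] is ((e→(e→t))→(e→e)); result (e→t).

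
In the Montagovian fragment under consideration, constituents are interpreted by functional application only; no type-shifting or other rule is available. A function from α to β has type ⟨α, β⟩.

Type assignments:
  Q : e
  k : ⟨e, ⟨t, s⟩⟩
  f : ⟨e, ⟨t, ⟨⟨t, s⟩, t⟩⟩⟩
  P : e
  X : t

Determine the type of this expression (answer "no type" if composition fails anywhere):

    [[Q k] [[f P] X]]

[Q k]: ⟨e, ⟨t, s⟩⟩ applied to e yields ⟨t, s⟩.
[f P]: ⟨e, ⟨t, ⟨⟨t, s⟩, t⟩⟩⟩ applied to e yields ⟨t, ⟨⟨t, s⟩, t⟩⟩.
[[f P] X]: ⟨t, ⟨⟨t, s⟩, t⟩⟩ applied to t yields ⟨⟨t, s⟩, t⟩.
[[Q k] [[f P] X]]: ⟨⟨t, s⟩, t⟩ applied to ⟨t, s⟩ yields t.

t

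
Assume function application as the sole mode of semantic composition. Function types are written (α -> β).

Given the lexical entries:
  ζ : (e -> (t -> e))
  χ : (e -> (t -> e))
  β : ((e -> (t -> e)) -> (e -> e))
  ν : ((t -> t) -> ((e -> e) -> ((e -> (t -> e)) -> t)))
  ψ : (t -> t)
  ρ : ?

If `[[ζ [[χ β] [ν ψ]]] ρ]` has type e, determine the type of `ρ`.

(t -> e)

For [[ζ [[χ β] [ν ψ]]] ρ] to have type e with [ζ [[χ β] [ν ψ]]] of type t, ρ must be the function: ρ : (t -> e).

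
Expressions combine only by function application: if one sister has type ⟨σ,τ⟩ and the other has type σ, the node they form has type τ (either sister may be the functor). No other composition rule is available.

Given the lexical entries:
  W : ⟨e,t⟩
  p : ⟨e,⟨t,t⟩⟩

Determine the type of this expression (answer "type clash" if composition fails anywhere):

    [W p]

[W p]: ⟨e,t⟩ and ⟨e,⟨t,t⟩⟩ cannot combine by function application — type clash.

type clash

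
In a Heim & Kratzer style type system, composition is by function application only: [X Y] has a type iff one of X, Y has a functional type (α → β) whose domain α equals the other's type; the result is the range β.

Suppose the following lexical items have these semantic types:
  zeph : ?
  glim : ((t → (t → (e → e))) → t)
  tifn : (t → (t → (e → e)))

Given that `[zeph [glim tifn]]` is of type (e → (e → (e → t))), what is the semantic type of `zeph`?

At [zeph [glim tifn]] (required: (e → (e → (e → t)))): [glim tifn] is t, which is not a function with range (e → (e → (e → t))); hence zeph is the functor — type (t → (e → (e → (e → t)))).

(t → (e → (e → (e → t))))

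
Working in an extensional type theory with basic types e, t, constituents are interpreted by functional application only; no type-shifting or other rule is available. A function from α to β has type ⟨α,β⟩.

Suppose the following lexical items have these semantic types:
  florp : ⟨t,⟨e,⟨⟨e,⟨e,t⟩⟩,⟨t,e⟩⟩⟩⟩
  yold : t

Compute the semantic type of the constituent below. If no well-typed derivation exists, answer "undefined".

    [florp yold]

[florp yold]: ⟨t,⟨e,⟨⟨e,⟨e,t⟩⟩,⟨t,e⟩⟩⟩⟩ applied to t yields ⟨e,⟨⟨e,⟨e,t⟩⟩,⟨t,e⟩⟩⟩.

⟨e,⟨⟨e,⟨e,t⟩⟩,⟨t,e⟩⟩⟩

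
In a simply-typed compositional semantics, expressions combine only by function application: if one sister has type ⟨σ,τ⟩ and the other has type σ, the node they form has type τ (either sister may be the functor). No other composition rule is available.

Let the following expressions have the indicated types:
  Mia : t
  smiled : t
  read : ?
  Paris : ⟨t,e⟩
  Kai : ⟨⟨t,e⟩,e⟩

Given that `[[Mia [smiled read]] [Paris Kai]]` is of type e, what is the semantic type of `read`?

⟨t,⟨t,⟨e,e⟩⟩⟩

[[Mia [smiled read]] [Paris Kai]] is required to be e. [Paris Kai] : e cannot yield e as functor, so [Mia [smiled read]] : ⟨e,e⟩.
[Mia [smiled read]] is required to be ⟨e,e⟩. Mia : t cannot yield ⟨e,e⟩ as functor, so [smiled read] : ⟨t,⟨e,e⟩⟩.
[smiled read] is required to be ⟨t,⟨e,e⟩⟩. smiled : t cannot yield ⟨t,⟨e,e⟩⟩ as functor, so read : ⟨t,⟨t,⟨e,e⟩⟩⟩.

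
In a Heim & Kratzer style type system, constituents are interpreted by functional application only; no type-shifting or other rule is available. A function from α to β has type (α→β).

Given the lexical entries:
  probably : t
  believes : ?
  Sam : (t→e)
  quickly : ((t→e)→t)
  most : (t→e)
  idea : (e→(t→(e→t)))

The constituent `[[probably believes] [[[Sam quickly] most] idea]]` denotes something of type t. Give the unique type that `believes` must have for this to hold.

(t→((t→(e→t))→t))

At [[probably believes] [[[Sam quickly] most] idea]] (required: t): [[[Sam quickly] most] idea] is (t→(e→t)), which is not a function with range t; hence [probably believes] is the functor — type ((t→(e→t))→t).
At [probably believes] (required: ((t→(e→t))→t)): probably is t, which is not a function with range ((t→(e→t))→t); hence believes is the functor — type (t→((t→(e→t))→t)).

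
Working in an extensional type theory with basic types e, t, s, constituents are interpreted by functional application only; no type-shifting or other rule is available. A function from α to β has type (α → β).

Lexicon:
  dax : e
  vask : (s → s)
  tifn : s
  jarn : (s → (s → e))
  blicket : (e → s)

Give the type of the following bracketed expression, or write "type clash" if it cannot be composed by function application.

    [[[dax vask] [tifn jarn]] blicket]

type clash

At [dax vask]: neither e nor (s → s) can take the other as argument; the node is ill-typed.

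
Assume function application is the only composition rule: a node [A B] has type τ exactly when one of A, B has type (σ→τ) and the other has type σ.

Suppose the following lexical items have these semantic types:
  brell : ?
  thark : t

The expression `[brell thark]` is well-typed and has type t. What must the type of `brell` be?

[brell thark] must have type t. The sister thark has type t; that is not a function onto t, so brell must be the functor, of type (t→t).

(t→t)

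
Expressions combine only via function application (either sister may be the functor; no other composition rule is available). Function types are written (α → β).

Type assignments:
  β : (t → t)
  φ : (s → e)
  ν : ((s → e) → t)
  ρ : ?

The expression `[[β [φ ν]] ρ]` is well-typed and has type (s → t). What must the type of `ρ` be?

At [[β [φ ν]] ρ] (required: (s → t)): [β [φ ν]] is t, which is not a function with range (s → t); hence ρ is the functor — type (t → (s → t)).

(t → (s → t))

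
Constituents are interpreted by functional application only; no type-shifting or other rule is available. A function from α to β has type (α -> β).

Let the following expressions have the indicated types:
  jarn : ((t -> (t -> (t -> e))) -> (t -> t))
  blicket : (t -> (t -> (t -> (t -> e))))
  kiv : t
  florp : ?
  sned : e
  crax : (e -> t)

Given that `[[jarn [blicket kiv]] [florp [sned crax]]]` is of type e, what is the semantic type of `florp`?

[[jarn [blicket kiv]] [florp [sned crax]]] must have type e. The sister [jarn [blicket kiv]] has type (t -> t); that is not a function onto e, so [florp [sned crax]] must be the functor, of type ((t -> t) -> e).
[florp [sned crax]] must have type ((t -> t) -> e). The sister [sned crax] has type t; that is not a function onto ((t -> t) -> e), so florp must be the functor, of type (t -> ((t -> t) -> e)).

(t -> ((t -> t) -> e))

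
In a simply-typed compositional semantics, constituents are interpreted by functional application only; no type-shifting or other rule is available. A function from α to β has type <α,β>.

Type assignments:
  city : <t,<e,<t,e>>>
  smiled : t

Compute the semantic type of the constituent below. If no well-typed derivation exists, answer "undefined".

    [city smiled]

<e,<t,e>>

At [city smiled], city : <t,<e,<t,e>>> takes smiled : t, giving <e,<t,e>>.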